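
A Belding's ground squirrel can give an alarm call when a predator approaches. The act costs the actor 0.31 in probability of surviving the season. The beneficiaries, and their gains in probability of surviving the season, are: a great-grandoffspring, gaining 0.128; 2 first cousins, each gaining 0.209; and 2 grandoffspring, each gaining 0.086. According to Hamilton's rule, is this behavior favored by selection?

Hamilton's rule: the trait is favored when the sum of r·B over every recipient exceeds the actor's cost C.
r to a great-grandoffspring = 1/8 (three parent–offspring links: r = (1/2)^3 = 1/8).
r to a first cousin = 0.125 (first cousins share one grandparent pair — two paths of length 4: r = 2·(1/2)^4 = 1/8).
r to a grandoffspring = 1/4 (two parent–offspring links: r = (1/2)^2 = 1/4).
Summing one r·B term per recipient: 1·0.125·0.128 + 2·0.125·0.209 + 2·0.25·0.086 = 0.11125.
0.11125 < 0.31: the indirect benefit is less than the cost.

No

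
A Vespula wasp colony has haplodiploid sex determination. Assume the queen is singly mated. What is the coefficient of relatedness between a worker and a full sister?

Haplodiploid full sisters inherit their father's entire haploid genome identically (contributing 1/2) and on average half of their mother's contribution (1/2 · 1/2 = 1/4); r = 1/2 + 1/4 = 3/4.

0.75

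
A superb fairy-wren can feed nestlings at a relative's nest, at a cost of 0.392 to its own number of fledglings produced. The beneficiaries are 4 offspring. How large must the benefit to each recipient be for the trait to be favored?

0.196

r to an offspring = 0.5 (one parent–offspring link: r = (1/2)^1 = 1/2).
Hamilton's rule with n recipients of equal r: n·r·B > C, so B > C/(n·r) = 0.392/(4·0.5) = 0.196.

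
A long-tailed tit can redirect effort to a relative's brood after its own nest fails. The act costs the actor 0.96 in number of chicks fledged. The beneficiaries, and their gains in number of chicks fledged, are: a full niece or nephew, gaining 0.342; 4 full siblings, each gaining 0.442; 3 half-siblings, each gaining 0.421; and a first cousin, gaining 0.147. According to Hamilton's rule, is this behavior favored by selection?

Hamilton's rule: the trait is favored when the sum of r·B over every recipient exceeds the actor's cost C.
r to a full niece or nephew = 1/4 (full aunt/uncle↔niece/nephew: two paths of length 3 through the shared grandparent pair: r = 2·(1/2)^3 = 1/4).
r to a full sibling = 0.5 (full sibs share both parents — two paths of length 2: r = 2·(1/2)^2 = 1/2).
r to a half-sibling = 1/4 (half-sibs share one parent — one path of length 2: r = (1/2)^2 = 1/4).
r to a first cousin = 0.125 (first cousins share one grandparent pair — two paths of length 4: r = 2·(1/2)^4 = 1/8).
Summing one r·B term per recipient: 1·0.25·0.342 + 4·0.5·0.442 + 3·0.25·0.421 + 1·0.125·0.147 = 1.303625.
1.303625 > 0.96: the indirect benefit exceeds the cost.

Yes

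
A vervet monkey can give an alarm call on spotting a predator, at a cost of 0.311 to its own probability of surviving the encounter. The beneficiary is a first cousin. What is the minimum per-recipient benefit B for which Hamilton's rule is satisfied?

r to a first cousin = 0.125 (first cousins share one grandparent pair — two paths of length 4: r = 2·(1/2)^4 = 1/8).
Hamilton's rule with n recipients of equal r: n·r·B > C, so B > C/(n·r) = 0.311/(1·0.125) = 2.488.

2.488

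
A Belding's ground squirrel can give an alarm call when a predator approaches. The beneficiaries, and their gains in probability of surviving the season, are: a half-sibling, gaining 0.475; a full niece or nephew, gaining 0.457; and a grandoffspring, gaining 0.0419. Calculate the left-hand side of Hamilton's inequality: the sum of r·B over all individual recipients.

r to a half-sibling = 0.25 (half-sibs share one parent — one path of length 2: r = (1/2)^2 = 1/4).
r to a full niece or nephew = 1/4 (full aunt/uncle↔niece/nephew: two paths of length 3 through the shared grandparent pair: r = 2·(1/2)^3 = 1/4).
r to a grandoffspring = 1/4 (two parent–offspring links: r = (1/2)^2 = 1/4).
Summing one r·B term per recipient: 1·0.25·0.475 + 1·0.25·0.457 + 1·0.25·0.0419 = 0.243475.

0.243475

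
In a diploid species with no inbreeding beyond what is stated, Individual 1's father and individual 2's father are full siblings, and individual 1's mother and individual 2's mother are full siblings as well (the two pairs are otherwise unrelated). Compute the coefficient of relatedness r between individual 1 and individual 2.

Independent pedigree routes through distinct common ancestors add.
Individual 1 and individual 2 are related in two ways: first cousins through their fathers (r = 1/8) and first cousins through their mothers (r = 1/8) — i.e. double first cousins.
r = 1/8 + 1/8 = 0.25.

0.25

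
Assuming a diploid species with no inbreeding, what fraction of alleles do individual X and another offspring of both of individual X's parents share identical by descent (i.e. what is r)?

0.5

Each parent–offspring link contributes a factor of 1/2, and independent paths through distinct common ancestors add.
Full sibs share both parents — two paths of length 2: r = 2·(1/2)^2 = 1/2.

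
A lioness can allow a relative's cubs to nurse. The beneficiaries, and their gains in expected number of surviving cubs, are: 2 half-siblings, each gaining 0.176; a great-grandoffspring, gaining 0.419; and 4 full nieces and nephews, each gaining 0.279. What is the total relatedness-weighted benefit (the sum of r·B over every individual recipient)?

r to a half-sibling = 1/4 (half-sibs share one parent — one path of length 2: r = (1/2)^2 = 1/4).
r to a great-grandoffspring = 0.125 (three parent–offspring links: r = (1/2)^3 = 1/8).
r to a full niece or nephew = 0.25 (full aunt/uncle↔niece/nephew: two paths of length 3 through the shared grandparent pair: r = 2·(1/2)^3 = 1/4).
Summing one r·B term per recipient: 2·0.25·0.176 + 1·0.125·0.419 + 4·0.25·0.279 = 0.419375.

0.419375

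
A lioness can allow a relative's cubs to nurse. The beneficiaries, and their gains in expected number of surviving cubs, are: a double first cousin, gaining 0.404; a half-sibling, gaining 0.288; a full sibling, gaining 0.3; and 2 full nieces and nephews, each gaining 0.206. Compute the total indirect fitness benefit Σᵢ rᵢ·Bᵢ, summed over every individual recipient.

0.426

r to a double first cousin = 0.25 (double first cousins share both grandparent pairs — four paths of length 4: r = 4·(1/2)^4 = 1/4).
r to a half-sibling = 1/4 (half-sibs share one parent — one path of length 2: r = (1/2)^2 = 1/4).
r to a full sibling = 0.5 (full sibs share both parents — two paths of length 2: r = 2·(1/2)^2 = 1/2).
r to a full niece or nephew = 1/4 (full aunt/uncle↔niece/nephew: two paths of length 3 through the shared grandparent pair: r = 2·(1/2)^3 = 1/4).
Summing one r·B term per recipient: 1·0.25·0.404 + 1·0.25·0.288 + 1·0.5·0.3 + 2·0.25·0.206 = 0.426.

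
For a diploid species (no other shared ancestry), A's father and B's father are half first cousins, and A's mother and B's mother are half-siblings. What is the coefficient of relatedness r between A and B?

0.078125

Independent pedigree routes through distinct common ancestors add.
A and B are related in two ways: half second cousins through their fathers (r = 1/64) and half first cousins through their mothers (r = 1/16).
r = 1/64 + 1/16 = 5/64 = 0.078125.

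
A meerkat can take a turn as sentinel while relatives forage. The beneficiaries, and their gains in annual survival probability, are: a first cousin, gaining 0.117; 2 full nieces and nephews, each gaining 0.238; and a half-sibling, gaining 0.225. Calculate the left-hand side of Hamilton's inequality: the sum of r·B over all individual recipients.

r to a first cousin = 1/8 (first cousins share one grandparent pair — two paths of length 4: r = 2·(1/2)^4 = 1/8).
r to a full niece or nephew = 1/4 (full aunt/uncle↔niece/nephew: two paths of length 3 through the shared grandparent pair: r = 2·(1/2)^3 = 1/4).
r to a half-sibling = 0.25 (half-sibs share one parent — one path of length 2: r = (1/2)^2 = 1/4).
Summing one r·B term per recipient: 1·0.125·0.117 + 2·0.25·0.238 + 1·0.25·0.225 = 0.189875.

0.189875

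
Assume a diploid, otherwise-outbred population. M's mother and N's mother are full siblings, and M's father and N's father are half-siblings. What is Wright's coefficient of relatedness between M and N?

0.1875

Wright's path rule: contributions from independent ancestry routes add.
M and N are related in two ways: first cousins through their mothers (r = 1/8) and half first cousins through their fathers (r = 1/16).
r = 1/8 + 1/16 = 3/16 = 0.1875.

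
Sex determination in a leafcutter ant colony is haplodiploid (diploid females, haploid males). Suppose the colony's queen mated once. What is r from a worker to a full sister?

Haplodiploid full sisters inherit their father's entire haploid genome identically (contributing 1/2) and on average half of their mother's contribution (1/2 · 1/2 = 1/4); r = 1/2 + 1/4 = 3/4.

0.75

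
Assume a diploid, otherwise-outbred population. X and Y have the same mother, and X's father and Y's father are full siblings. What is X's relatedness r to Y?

0.375

With two independent routes of shared ancestry, r is the sum of the two contributions.
X and Y are related in two ways: half-sibs through their shared mother (r = 1/4) and first cousins through their fathers (r = 1/8).
r = 1/4 + 1/8 = 0.375.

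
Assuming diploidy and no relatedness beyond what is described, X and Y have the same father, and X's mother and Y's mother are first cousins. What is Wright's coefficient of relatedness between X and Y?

With two independent routes of shared ancestry, r is the sum of the two contributions.
X and Y are related in two ways: half-sibs through their shared father (r = 1/4) and second cousins through their mothers (r = 1/32).
r = 1/4 + 1/32 = 0.28125.

0.28125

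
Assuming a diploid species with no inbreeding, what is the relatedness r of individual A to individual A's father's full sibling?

Each parent–offspring link contributes a factor of 1/2, and independent paths through distinct common ancestors add.
Full aunt/uncle↔niece/nephew: two paths of length 3 through the shared grandparent pair: r = 2·(1/2)^3 = 1/4.

0.25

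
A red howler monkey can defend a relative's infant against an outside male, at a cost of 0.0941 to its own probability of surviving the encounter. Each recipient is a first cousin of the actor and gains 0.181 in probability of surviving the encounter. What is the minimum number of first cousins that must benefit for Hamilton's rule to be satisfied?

5

r to a first cousin = 1/8 (first cousins share one grandparent pair — two paths of length 4: r = 2·(1/2)^4 = 1/8).
Hamilton's rule: n·r·B > C  ⇒  n > C/(r·B) = 0.0941/(0.125·0.181) = 4.159.
The smallest integer exceeding 4.159 is 5.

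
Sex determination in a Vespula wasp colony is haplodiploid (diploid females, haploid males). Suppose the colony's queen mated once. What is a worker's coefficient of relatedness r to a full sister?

Haplodiploid full sisters inherit their father's entire haploid genome identically (contributing 1/2) and on average half of their mother's contribution (1/2 · 1/2 = 1/4); r = 1/2 + 1/4 = 3/4.

0.75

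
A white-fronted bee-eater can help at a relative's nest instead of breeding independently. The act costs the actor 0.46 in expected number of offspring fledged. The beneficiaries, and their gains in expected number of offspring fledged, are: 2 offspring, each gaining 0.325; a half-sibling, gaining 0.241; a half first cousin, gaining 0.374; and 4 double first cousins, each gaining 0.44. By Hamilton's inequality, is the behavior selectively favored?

Hamilton's rule: the trait is favored when the sum of r·B over every recipient exceeds the actor's cost C.
r to an offspring = 1/2 (one parent–offspring link: r = (1/2)^1 = 1/2).
r to a half-sibling = 1/4 (half-sibs share one parent — one path of length 2: r = (1/2)^2 = 1/4).
r to a half first cousin = 0.0625 (half first cousins share one grandparent — one path of length 4: r = (1/2)^4 = 1/16).
r to a double first cousin = 1/4 (double first cousins share both grandparent pairs — four paths of length 4: r = 4·(1/2)^4 = 1/4).
Summing one r·B term per recipient: 2·0.5·0.325 + 1·0.25·0.241 + 1·0.0625·0.374 + 4·0.25·0.44 = 0.848625.
0.848625 > 0.46: the indirect benefit exceeds the cost.

Yes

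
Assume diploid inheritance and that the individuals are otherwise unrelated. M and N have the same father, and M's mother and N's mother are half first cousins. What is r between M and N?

0.265625

Wright's path rule: contributions from independent ancestry routes add.
M and N are related in two ways: half-sibs through their shared father (r = 1/4) and half second cousins through their mothers (r = 1/64).
r = 1/4 + 1/64 = 0.265625.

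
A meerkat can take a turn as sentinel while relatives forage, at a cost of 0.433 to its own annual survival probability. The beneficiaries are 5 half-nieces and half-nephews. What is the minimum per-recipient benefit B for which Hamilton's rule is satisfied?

0.6928

r to a half-niece or half-nephew = 1/8 (half-aunt/uncle↔niece/nephew: one path of length 3: r = (1/2)^3 = 1/8).
Hamilton's rule with n recipients of equal r: n·r·B > C, so B > C/(n·r) = 0.433/(5·0.125) = 0.6928.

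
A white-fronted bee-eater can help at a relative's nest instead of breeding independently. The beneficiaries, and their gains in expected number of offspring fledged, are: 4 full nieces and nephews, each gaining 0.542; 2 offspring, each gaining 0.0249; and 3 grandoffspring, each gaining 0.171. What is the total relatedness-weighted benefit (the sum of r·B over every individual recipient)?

0.69515

r to a full niece or nephew = 0.25 (full aunt/uncle↔niece/nephew: two paths of length 3 through the shared grandparent pair: r = 2·(1/2)^3 = 1/4).
r to an offspring = 0.5 (one parent–offspring link: r = (1/2)^1 = 1/2).
r to a grandoffspring = 0.25 (two parent–offspring links: r = (1/2)^2 = 1/4).
Summing one r·B term per recipient: 4·0.25·0.542 + 2·0.5·0.0249 + 3·0.25·0.171 = 0.69515.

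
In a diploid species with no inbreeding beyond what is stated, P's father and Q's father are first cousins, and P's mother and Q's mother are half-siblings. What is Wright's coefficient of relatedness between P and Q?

Wright's path rule: contributions from independent ancestry routes add.
P and Q are related in two ways: second cousins through their fathers (r = 1/32) and half first cousins through their mothers (r = 1/16).
r = 1/32 + 1/16 = 3/32 = 0.09375.

0.09375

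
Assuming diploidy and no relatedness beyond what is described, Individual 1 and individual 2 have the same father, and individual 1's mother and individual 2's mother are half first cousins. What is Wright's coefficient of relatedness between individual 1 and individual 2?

0.265625

Independent pedigree routes through distinct common ancestors add.
Individual 1 and individual 2 are related in two ways: half-sibs through their shared father (r = 1/4) and half second cousins through their mothers (r = 1/64).
r = 1/4 + 1/64 = 17/64 = 0.265625.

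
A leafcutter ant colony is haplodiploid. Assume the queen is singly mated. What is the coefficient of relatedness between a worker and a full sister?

Haplodiploid full sisters inherit their father's entire haploid genome identically (contributing 1/2) and on average half of their mother's contribution (1/2 · 1/2 = 1/4); r = 1/2 + 1/4 = 3/4.

0.75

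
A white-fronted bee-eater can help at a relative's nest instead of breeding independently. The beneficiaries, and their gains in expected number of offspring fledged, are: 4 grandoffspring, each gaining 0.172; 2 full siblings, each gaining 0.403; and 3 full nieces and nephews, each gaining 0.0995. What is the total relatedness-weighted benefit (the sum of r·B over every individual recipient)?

r to a grandoffspring = 0.25 (two parent–offspring links: r = (1/2)^2 = 1/4).
r to a full sibling = 1/2 (full sibs share both parents — two paths of length 2: r = 2·(1/2)^2 = 1/2).
r to a full niece or nephew = 1/4 (full aunt/uncle↔niece/nephew: two paths of length 3 through the shared grandparent pair: r = 2·(1/2)^3 = 1/4).
Summing one r·B term per recipient: 4·0.25·0.172 + 2·0.5·0.403 + 3·0.25·0.0995 = 0.649625.

0.649625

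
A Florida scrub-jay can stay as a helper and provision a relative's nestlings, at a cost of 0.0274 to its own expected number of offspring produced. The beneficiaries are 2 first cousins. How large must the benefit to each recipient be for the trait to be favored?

0.1096

r to a first cousin = 1/8 (first cousins share one grandparent pair — two paths of length 4: r = 2·(1/2)^4 = 1/8).
Hamilton's rule with n recipients of equal r: n·r·B > C, so B > C/(n·r) = 0.0274/(2·0.125) = 0.1096.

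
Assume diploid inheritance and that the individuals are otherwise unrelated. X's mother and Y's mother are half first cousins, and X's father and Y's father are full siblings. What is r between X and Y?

0.140625

Wright's path rule: contributions from independent ancestry routes add.
X and Y are related in two ways: half second cousins through their mothers (r = 1/64) and first cousins through their fathers (r = 1/8).
r = 1/64 + 1/8 = 9/64 = 0.140625.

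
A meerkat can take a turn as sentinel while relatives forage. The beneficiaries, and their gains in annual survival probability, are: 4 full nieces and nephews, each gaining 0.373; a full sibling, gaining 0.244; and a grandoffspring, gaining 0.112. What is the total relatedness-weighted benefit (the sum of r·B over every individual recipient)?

r to a full niece or nephew = 1/4 (full aunt/uncle↔niece/nephew: two paths of length 3 through the shared grandparent pair: r = 2·(1/2)^3 = 1/4).
r to a full sibling = 1/2 (full sibs share both parents — two paths of length 2: r = 2·(1/2)^2 = 1/2).
r to a grandoffspring = 1/4 (two parent–offspring links: r = (1/2)^2 = 1/4).
Summing one r·B term per recipient: 4·0.25·0.373 + 1·0.5·0.244 + 1·0.25·0.112 = 0.523.

0.523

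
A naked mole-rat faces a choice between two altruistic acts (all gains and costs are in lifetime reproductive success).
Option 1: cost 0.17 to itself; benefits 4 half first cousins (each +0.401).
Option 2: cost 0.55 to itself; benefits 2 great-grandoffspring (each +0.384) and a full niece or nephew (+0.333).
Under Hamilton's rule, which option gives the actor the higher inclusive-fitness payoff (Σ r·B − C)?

Option 1

Option 1: r to a half first cousin = 0.0625.
Option 1: Σ r·B − C = (4·0.0625·0.401) − 0.17 = -0.06975.
Option 2: r to a great-grandoffspring = 0.125.
Option 2: r to a full niece or nephew = 0.25.
Option 2: Σ r·B − C = (2·0.125·0.384 + 1·0.25·0.333) − 0.55 = -0.37075.
Option 1 has the higher net inclusive-fitness payoff.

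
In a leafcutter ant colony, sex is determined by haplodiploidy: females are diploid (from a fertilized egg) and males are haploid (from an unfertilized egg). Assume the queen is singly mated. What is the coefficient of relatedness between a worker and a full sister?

0.75

Haplodiploid full sisters inherit their father's entire haploid genome identically (contributing 1/2) and on average half of their mother's contribution (1/2 · 1/2 = 1/4); r = 1/2 + 1/4 = 3/4.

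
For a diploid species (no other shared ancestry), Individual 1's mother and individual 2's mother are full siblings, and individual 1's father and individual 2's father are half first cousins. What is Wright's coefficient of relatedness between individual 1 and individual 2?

Relatedness sums over independent paths through distinct common ancestors.
Individual 1 and individual 2 are related in two ways: first cousins through their mothers (r = 1/8) and half second cousins through their fathers (r = 1/64).
r = 1/8 + 1/64 = 9/64 = 0.140625.

0.140625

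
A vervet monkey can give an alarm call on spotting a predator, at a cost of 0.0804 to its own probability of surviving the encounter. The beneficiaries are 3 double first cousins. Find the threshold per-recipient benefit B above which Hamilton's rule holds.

0.1072

r to a double first cousin = 0.25 (double first cousins share both grandparent pairs — four paths of length 4: r = 4·(1/2)^4 = 1/4).
Hamilton's rule with n recipients of equal r: n·r·B > C, so B > C/(n·r) = 0.0804/(3·0.25) = 0.1072.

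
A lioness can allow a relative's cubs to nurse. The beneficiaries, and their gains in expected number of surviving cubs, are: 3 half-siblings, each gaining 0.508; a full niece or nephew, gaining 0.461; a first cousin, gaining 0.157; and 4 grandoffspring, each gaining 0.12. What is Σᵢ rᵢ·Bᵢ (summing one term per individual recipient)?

r to a half-sibling = 1/4 (half-sibs share one parent — one path of length 2: r = (1/2)^2 = 1/4).
r to a full niece or nephew = 0.25 (full aunt/uncle↔niece/nephew: two paths of length 3 through the shared grandparent pair: r = 2·(1/2)^3 = 1/4).
r to a first cousin = 0.125 (first cousins share one grandparent pair — two paths of length 4: r = 2·(1/2)^4 = 1/8).
r to a grandoffspring = 1/4 (two parent–offspring links: r = (1/2)^2 = 1/4).
Summing one r·B term per recipient: 3·0.25·0.508 + 1·0.25·0.461 + 1·0.125·0.157 + 4·0.25·0.12 = 0.635875.

0.635875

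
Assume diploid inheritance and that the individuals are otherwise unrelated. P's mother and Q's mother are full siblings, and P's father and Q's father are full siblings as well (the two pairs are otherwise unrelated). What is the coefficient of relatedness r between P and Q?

Independent pedigree routes through distinct common ancestors add.
P and Q are related in two ways: first cousins through their mothers (r = 1/8) and first cousins through their fathers (r = 1/8) — i.e. double first cousins.
r = 1/8 + 1/8 = 1/4 = 0.25.

0.25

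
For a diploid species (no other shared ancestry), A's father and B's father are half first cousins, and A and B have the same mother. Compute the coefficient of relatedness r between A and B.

0.265625

With two independent routes of shared ancestry, r is the sum of the two contributions.
A and B are related in two ways: half second cousins through their fathers (r = 1/64) and half-sibs through their shared mother (r = 1/4).
r = 1/64 + 1/4 = 0.265625.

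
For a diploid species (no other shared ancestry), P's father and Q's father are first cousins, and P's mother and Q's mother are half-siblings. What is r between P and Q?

0.09375

With two independent routes of shared ancestry, r is the sum of the two contributions.
P and Q are related in two ways: second cousins through their fathers (r = 1/32) and half first cousins through their mothers (r = 1/16).
r = 1/32 + 1/16 = 3/32 = 0.09375.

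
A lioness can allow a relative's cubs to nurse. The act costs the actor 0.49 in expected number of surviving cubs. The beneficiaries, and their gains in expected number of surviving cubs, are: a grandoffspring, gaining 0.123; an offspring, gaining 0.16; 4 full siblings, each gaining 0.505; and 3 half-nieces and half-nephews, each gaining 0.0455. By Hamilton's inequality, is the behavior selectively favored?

Hamilton's rule: the trait is favored when the sum of r·B over every recipient exceeds the actor's cost C.
r to a grandoffspring = 1/4 (two parent–offspring links: r = (1/2)^2 = 1/4).
r to an offspring = 1/2 (one parent–offspring link: r = (1/2)^1 = 1/2).
r to a full sibling = 0.5 (full sibs share both parents — two paths of length 2: r = 2·(1/2)^2 = 1/2).
r to a half-niece or half-nephew = 1/8 (half-aunt/uncle↔niece/nephew: one path of length 3: r = (1/2)^3 = 1/8).
Summing one r·B term per recipient: 1·0.25·0.123 + 1·0.5·0.16 + 4·0.5·0.505 + 3·0.125·0.0455 = 1.1378125.
1.1378125 > 0.49: the indirect benefit exceeds the cost.

Yes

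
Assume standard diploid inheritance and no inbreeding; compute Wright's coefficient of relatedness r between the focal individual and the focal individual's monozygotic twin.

Each parent–offspring link contributes a factor of 1/2, and independent paths through distinct common ancestors add.
Monozygotic twins share every allele identical by descent: r = 1.

1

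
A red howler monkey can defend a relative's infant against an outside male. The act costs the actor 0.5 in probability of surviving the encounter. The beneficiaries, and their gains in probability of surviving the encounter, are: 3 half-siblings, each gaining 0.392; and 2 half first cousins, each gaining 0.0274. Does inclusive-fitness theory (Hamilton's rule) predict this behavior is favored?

No

Hamilton's rule: the trait is favored when the sum of r·B over every recipient exceeds the actor's cost C.
r to a half-sibling = 0.25 (half-sibs share one parent — one path of length 2: r = (1/2)^2 = 1/4).
r to a half first cousin = 1/16 (half first cousins share one grandparent — one path of length 4: r = (1/2)^4 = 1/16).
Summing one r·B term per recipient: 3·0.25·0.392 + 2·0.0625·0.0274 = 0.297425.
0.297425 < 0.5: the indirect benefit is less than the cost.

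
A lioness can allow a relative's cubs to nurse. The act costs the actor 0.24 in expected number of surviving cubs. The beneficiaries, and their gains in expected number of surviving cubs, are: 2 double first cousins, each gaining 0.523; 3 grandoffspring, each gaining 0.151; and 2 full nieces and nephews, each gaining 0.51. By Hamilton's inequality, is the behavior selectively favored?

Yes

Hamilton's rule: the trait is favored when the sum of r·B over every recipient exceeds the actor's cost C.
r to a double first cousin = 0.25 (double first cousins share both grandparent pairs — four paths of length 4: r = 4·(1/2)^4 = 1/4).
r to a grandoffspring = 1/4 (two parent–offspring links: r = (1/2)^2 = 1/4).
r to a full niece or nephew = 0.25 (full aunt/uncle↔niece/nephew: two paths of length 3 through the shared grandparent pair: r = 2·(1/2)^3 = 1/4).
Summing one r·B term per recipient: 2·0.25·0.523 + 3·0.25·0.151 + 2·0.25·0.51 = 0.62975.
0.62975 > 0.24: the indirect benefit exceeds the cost.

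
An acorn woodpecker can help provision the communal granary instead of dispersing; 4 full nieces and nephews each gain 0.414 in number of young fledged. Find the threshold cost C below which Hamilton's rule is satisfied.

0.414

r to a full niece or nephew = 1/4 (full aunt/uncle↔niece/nephew: two paths of length 3 through the shared grandparent pair: r = 2·(1/2)^3 = 1/4).
Hamilton's rule: n·r·B > C, so the trait is favored while C < n·r·B = 4·0.25·0.414 = 0.414.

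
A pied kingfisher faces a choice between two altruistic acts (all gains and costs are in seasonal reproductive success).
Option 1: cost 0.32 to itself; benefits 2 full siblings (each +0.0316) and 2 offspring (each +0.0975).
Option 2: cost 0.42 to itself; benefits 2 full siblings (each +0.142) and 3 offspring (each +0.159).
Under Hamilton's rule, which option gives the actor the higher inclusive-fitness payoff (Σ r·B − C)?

Option 1: r to a full sibling = 0.5.
Option 1: r to an offspring = 0.5.
Option 1: Σ r·B − C = (2·0.5·0.0316 + 2·0.5·0.0975) − 0.32 = -0.1909.
Option 2: r to a full sibling = 0.5.
Option 2: r to an offspring = 0.5.
Option 2: Σ r·B − C = (2·0.5·0.142 + 3·0.5·0.159) − 0.42 = -0.0395.
Option 2 has the higher net inclusive-fitness payoff.

Option 2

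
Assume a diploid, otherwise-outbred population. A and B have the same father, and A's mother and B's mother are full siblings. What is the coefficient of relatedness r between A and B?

Independent pedigree routes through distinct common ancestors add.
A and B are related in two ways: half-sibs through their shared father (r = 1/4) and first cousins through their mothers (r = 1/8).
r = 1/4 + 1/8 = 3/8 = 0.375.

0.375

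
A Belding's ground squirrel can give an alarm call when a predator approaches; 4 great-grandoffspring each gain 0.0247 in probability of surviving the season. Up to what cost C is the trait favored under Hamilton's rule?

r to a great-grandoffspring = 0.125 (three parent–offspring links: r = (1/2)^3 = 1/8).
Hamilton's rule: n·r·B > C, so the trait is favored while C < n·r·B = 4·0.125·0.0247 = 0.01235.

0.01235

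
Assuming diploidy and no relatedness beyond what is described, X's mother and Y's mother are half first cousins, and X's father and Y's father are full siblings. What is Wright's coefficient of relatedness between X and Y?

Independent pedigree routes through distinct common ancestors add.
X and Y are related in two ways: half second cousins through their mothers (r = 1/64) and first cousins through their fathers (r = 1/8).
r = 1/64 + 1/8 = 9/64 = 0.140625.

0.140625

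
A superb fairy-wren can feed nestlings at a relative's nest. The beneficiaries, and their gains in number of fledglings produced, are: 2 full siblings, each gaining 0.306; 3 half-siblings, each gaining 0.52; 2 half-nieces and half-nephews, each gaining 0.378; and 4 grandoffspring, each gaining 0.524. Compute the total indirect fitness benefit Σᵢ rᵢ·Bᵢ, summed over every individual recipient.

r to a full sibling = 1/2 (full sibs share both parents — two paths of length 2: r = 2·(1/2)^2 = 1/2).
r to a half-sibling = 1/4 (half-sibs share one parent — one path of length 2: r = (1/2)^2 = 1/4).
r to a half-niece or half-nephew = 1/8 (half-aunt/uncle↔niece/nephew: one path of length 3: r = (1/2)^3 = 1/8).
r to a grandoffspring = 0.25 (two parent–offspring links: r = (1/2)^2 = 1/4).
Summing one r·B term per recipient: 2·0.5·0.306 + 3·0.25·0.52 + 2·0.125·0.378 + 4·0.25·0.524 = 1.3145.

1.3145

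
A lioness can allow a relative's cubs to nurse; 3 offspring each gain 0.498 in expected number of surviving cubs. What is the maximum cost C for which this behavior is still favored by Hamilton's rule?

0.747

r to an offspring = 0.5 (one parent–offspring link: r = (1/2)^1 = 1/2).
Hamilton's rule: n·r·B > C, so the trait is favored while C < n·r·B = 3·0.5·0.498 = 0.747.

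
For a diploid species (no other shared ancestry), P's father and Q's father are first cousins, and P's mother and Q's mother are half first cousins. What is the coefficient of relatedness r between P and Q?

0.046875

Relatedness sums over independent paths through distinct common ancestors.
P and Q are related in two ways: second cousins through their fathers (r = 1/32) and half second cousins through their mothers (r = 1/64).
r = 1/32 + 1/64 = 3/64 = 0.046875.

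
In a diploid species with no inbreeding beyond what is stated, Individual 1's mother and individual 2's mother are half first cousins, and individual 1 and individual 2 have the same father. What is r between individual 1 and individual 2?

Independent pedigree routes through distinct common ancestors add.
Individual 1 and individual 2 are related in two ways: half second cousins through their mothers (r = 1/64) and half-sibs through their shared father (r = 1/4).
r = 1/64 + 1/4 = 17/64 = 0.265625.

0.265625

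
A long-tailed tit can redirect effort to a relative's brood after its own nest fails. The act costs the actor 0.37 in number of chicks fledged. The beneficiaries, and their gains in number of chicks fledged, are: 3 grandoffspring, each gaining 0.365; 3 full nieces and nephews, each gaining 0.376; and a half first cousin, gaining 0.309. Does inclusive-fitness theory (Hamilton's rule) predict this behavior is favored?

Yes

Hamilton's rule: the trait is favored when the sum of r·B over every recipient exceeds the actor's cost C.
r to a grandoffspring = 1/4 (two parent–offspring links: r = (1/2)^2 = 1/4).
r to a full niece or nephew = 0.25 (full aunt/uncle↔niece/nephew: two paths of length 3 through the shared grandparent pair: r = 2·(1/2)^3 = 1/4).
r to a half first cousin = 1/16 (half first cousins share one grandparent — one path of length 4: r = (1/2)^4 = 1/16).
Summing one r·B term per recipient: 3·0.25·0.365 + 3·0.25·0.376 + 1·0.0625·0.309 = 0.5750625.
0.5750625 > 0.37: the indirect benefit exceeds the cost.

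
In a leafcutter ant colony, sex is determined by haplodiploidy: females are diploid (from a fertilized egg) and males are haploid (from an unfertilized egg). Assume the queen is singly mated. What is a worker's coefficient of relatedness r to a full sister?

Haplodiploid full sisters inherit their father's entire haploid genome identically (contributing 1/2) and on average half of their mother's contribution (1/2 · 1/2 = 1/4); r = 1/2 + 1/4 = 3/4.

0.75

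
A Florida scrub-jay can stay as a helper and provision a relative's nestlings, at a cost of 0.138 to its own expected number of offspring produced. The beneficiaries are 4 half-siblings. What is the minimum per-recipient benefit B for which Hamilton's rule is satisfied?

0.138

r to a half-sibling = 1/4 (half-sibs share one parent — one path of length 2: r = (1/2)^2 = 1/4).
Hamilton's rule with n recipients of equal r: n·r·B > C, so B > C/(n·r) = 0.138/(4·0.25) = 0.138.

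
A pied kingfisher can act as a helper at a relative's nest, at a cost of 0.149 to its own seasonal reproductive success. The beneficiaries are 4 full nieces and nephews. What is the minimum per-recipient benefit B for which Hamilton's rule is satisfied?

0.149

r to a full niece or nephew = 1/4 (full aunt/uncle↔niece/nephew: two paths of length 3 through the shared grandparent pair: r = 2·(1/2)^3 = 1/4).
Hamilton's rule with n recipients of equal r: n·r·B > C, so B > C/(n·r) = 0.149/(4·0.25) = 0.149.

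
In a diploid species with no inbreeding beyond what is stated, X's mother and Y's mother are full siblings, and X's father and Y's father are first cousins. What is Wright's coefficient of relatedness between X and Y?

0.15625

Independent pedigree routes through distinct common ancestors add.
X and Y are related in two ways: first cousins through their mothers (r = 1/8) and second cousins through their fathers (r = 1/32).
r = 1/8 + 1/32 = 0.15625.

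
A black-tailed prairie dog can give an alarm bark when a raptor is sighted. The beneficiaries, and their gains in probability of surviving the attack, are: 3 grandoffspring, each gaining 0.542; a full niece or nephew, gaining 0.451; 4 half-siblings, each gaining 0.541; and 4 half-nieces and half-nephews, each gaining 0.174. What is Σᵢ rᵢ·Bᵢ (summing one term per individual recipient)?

1.14725

r to a grandoffspring = 0.25 (two parent–offspring links: r = (1/2)^2 = 1/4).
r to a full niece or nephew = 0.25 (full aunt/uncle↔niece/nephew: two paths of length 3 through the shared grandparent pair: r = 2·(1/2)^3 = 1/4).
r to a half-sibling = 0.25 (half-sibs share one parent — one path of length 2: r = (1/2)^2 = 1/4).
r to a half-niece or half-nephew = 0.125 (half-aunt/uncle↔niece/nephew: one path of length 3: r = (1/2)^3 = 1/8).
Summing one r·B term per recipient: 3·0.25·0.542 + 1·0.25·0.451 + 4·0.25·0.541 + 4·0.125·0.174 = 1.14725.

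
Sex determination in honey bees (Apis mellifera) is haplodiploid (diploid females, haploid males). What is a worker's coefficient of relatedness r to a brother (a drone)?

0.25

Her haploid brother carries none of their father's genes and a random half of their mother's genome; that half matches the maternal half of her own genome with probability 1/2: r = 1/2 · 1/2 = 1/4.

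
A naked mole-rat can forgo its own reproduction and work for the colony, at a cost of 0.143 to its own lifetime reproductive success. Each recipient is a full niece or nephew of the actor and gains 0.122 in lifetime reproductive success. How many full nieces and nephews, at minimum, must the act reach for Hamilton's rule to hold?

r to a full niece or nephew = 0.25 (full aunt/uncle↔niece/nephew: two paths of length 3 through the shared grandparent pair: r = 2·(1/2)^3 = 1/4).
Hamilton's rule: n·r·B > C  ⇒  n > C/(r·B) = 0.143/(0.25·0.122) = 4.689.
The smallest integer exceeding 4.689 is 5.

5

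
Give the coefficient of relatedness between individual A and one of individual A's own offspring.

0.5

Each parent–offspring link contributes a factor of 1/2, and independent paths through distinct common ancestors add.
One parent–offspring link: r = (1/2)^1 = 1/2.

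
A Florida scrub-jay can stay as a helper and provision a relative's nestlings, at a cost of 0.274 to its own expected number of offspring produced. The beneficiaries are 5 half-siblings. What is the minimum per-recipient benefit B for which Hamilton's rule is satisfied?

r to a half-sibling = 0.25 (half-sibs share one parent — one path of length 2: r = (1/2)^2 = 1/4).
Hamilton's rule with n recipients of equal r: n·r·B > C, so B > C/(n·r) = 0.274/(5·0.25) = 0.2192.

0.2192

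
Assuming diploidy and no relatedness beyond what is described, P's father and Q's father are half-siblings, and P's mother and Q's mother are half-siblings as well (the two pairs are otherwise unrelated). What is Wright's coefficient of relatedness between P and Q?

0.125

With two independent routes of shared ancestry, r is the sum of the two contributions.
P and Q are related in two ways: half first cousins through their fathers (r = 1/16) and half first cousins through their mothers (r = 1/16).
r = 1/16 + 1/16 = 0.125.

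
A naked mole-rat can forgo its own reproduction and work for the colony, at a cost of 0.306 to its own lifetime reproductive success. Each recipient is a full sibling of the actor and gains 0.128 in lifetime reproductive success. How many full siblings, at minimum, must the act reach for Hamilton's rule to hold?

5

r to a full sibling = 1/2 (full sibs share both parents — two paths of length 2: r = 2·(1/2)^2 = 1/2).
Hamilton's rule: n·r·B > C  ⇒  n > C/(r·B) = 0.306/(0.5·0.128) = 4.781.
The smallest integer exceeding 4.781 is 5.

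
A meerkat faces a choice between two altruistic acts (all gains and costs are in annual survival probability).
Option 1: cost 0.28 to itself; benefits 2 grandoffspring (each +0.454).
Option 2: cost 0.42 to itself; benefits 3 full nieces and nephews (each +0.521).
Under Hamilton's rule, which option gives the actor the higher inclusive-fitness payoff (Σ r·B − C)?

Option 2

Option 1: r to a grandoffspring = 0.25.
Option 1: Σ r·B − C = (2·0.25·0.454) − 0.28 = -0.053.
Option 2: r to a full niece or nephew = 0.25.
Option 2: Σ r·B − C = (3·0.25·0.521) − 0.42 = -0.02925.
Option 2 has the higher net inclusive-fitness payoff.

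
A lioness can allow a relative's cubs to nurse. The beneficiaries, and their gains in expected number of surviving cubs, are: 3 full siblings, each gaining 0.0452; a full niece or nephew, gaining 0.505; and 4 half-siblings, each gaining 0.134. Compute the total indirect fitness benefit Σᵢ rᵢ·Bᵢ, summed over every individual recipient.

r to a full sibling = 1/2 (full sibs share both parents — two paths of length 2: r = 2·(1/2)^2 = 1/2).
r to a full niece or nephew = 1/4 (full aunt/uncle↔niece/nephew: two paths of length 3 through the shared grandparent pair: r = 2·(1/2)^3 = 1/4).
r to a half-sibling = 1/4 (half-sibs share one parent — one path of length 2: r = (1/2)^2 = 1/4).
Summing one r·B term per recipient: 3·0.5·0.0452 + 1·0.25·0.505 + 4·0.25·0.134 = 0.32805.

0.32805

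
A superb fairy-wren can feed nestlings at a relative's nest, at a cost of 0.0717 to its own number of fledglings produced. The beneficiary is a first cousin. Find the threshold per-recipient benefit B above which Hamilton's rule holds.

0.5736

r to a first cousin = 1/8 (first cousins share one grandparent pair — two paths of length 4: r = 2·(1/2)^4 = 1/8).
Hamilton's rule with n recipients of equal r: n·r·B > C, so B > C/(n·r) = 0.0717/(1·0.125) = 0.5736.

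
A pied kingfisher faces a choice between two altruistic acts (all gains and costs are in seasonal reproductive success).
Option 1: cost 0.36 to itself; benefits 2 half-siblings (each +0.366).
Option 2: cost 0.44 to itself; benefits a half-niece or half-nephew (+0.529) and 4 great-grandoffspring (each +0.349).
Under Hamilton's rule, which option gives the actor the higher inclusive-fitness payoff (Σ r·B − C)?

Option 1

Option 1: r to a half-sibling = 0.25.
Option 1: Σ r·B − C = (2·0.25·0.366) − 0.36 = -0.177.
Option 2: r to a half-niece or half-nephew = 0.125.
Option 2: r to a great-grandoffspring = 0.125.
Option 2: Σ r·B − C = (1·0.125·0.529 + 4·0.125·0.349) − 0.44 = -0.199375.
Option 1 has the higher net inclusive-fitness payoff.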